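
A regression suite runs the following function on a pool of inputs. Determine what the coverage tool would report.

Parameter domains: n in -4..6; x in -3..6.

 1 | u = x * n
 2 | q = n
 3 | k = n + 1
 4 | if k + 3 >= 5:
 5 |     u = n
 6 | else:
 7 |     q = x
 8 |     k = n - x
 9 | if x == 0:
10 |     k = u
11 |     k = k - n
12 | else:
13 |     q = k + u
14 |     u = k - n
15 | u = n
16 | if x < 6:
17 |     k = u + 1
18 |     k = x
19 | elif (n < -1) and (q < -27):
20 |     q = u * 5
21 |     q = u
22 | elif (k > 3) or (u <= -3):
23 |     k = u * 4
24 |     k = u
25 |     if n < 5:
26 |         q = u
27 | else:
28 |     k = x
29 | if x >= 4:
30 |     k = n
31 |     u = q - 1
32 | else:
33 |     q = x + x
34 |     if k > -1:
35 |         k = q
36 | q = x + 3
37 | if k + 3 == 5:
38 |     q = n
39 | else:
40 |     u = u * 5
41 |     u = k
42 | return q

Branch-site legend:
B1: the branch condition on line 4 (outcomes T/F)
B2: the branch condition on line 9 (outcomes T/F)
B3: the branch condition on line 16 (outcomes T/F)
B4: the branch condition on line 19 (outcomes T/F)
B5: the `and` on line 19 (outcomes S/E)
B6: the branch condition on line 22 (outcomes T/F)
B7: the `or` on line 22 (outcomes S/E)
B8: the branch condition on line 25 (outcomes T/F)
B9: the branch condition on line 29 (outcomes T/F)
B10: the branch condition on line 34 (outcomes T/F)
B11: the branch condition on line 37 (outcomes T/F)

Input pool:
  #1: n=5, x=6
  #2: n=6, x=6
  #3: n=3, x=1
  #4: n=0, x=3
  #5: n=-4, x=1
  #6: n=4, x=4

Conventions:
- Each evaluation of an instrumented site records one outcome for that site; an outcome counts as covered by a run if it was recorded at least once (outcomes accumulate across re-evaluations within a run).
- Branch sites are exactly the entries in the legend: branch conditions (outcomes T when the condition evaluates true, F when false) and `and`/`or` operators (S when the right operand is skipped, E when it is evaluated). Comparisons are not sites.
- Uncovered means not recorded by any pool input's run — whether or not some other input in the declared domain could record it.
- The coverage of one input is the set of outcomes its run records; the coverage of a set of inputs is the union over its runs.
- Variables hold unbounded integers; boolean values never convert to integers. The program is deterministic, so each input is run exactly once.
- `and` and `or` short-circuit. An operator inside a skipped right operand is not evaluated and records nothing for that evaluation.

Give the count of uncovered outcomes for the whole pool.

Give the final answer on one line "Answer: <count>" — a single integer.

#1 (n=5, x=6) -> B1->T, B2->F, B3->F, B5->S, B4->F, B7->S, B6->T, B8->F, B9->T, B11->F; covered: B1=T, B2=F, B3=F, B4=F, B5=S, B6=T, B7=S, B8=F, B9=T, B11=F
#2 (n=6, x=6) -> B1->T, B2->F, B3->F, B5->S, B4->F, B7->S, B6->T, B8->F, B9->T, B11->F; covered: B1=T, B2=F, B3=F, B4=F, B5=S, B6=T, B7=S, B8=F, B9=T, B11=F
#3 (n=3, x=1) -> B1->T, B2->F, B3->T, B9->F, B10->T, B11->T; covered: B1=T, B2=F, B3=T, B9=F, B10=T, B11=T
#4 (n=0, x=3) -> B1->F, B2->F, B3->T, B9->F, B10->T, B11->F; covered: B1=F, B2=F, B3=T, B9=F, B10=T, B11=F
#5 (n=-4, x=1) -> B1->F, B2->F, B3->T, B9->F, B10->T, B11->T; covered: B1=F, B2=F, B3=T, B9=F, B10=T, B11=T
#6 (n=4, x=4) -> B1->T, B2->F, B3->T, B9->T, B11->F; covered: B1=T, B2=F, B3=T, B9=T, B11=F
union over the pool: B1=T, B1=F, B2=F, B3=T, B3=F, B4=F, B5=S, B6=T, B7=S, B8=F, B9=T, B9=F, B10=T, B11=T, B11=F
uncovered (7 of 22): B2=T, B4=T, B5=E, B6=F, B7=E, B8=T, B10=F

Answer: 7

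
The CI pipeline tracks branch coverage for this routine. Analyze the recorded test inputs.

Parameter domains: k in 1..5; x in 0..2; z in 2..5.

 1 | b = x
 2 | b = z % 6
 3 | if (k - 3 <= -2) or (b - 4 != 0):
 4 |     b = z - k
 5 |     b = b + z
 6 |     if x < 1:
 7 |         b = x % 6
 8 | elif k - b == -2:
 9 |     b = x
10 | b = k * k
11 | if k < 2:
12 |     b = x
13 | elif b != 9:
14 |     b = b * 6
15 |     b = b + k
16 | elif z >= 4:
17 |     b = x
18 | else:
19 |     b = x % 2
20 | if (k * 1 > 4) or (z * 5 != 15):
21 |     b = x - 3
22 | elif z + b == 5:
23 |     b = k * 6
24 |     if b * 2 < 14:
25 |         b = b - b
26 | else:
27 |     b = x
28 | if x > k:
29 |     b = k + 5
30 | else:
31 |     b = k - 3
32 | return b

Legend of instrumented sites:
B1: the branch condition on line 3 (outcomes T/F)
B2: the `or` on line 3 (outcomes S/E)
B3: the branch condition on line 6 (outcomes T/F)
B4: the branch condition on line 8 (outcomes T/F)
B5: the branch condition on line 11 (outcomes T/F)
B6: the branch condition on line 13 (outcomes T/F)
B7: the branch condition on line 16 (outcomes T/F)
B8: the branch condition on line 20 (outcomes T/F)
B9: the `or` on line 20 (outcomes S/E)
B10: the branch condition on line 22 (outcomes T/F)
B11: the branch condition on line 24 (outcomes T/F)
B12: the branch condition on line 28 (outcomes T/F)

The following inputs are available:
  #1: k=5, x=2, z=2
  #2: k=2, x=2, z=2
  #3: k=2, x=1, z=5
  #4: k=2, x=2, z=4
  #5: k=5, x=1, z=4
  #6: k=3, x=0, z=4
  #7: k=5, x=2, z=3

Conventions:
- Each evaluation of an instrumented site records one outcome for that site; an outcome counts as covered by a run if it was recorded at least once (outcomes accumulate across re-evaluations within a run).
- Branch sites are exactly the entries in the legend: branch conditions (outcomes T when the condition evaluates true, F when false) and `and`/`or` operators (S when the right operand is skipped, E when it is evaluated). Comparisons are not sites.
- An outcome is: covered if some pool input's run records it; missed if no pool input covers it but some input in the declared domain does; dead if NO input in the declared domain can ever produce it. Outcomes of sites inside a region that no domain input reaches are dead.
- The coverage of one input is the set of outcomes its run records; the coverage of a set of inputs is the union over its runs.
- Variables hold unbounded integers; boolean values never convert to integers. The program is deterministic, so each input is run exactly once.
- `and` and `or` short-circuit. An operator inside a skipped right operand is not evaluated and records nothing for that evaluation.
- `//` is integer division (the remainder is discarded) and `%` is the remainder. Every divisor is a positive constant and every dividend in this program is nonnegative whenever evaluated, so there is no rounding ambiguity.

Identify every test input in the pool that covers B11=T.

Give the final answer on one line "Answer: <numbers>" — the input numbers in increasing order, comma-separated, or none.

input #1 (k=5, x=2, z=2): never hits B11=T
input #2 (k=2, x=2, z=2): never hits B11=T
input #3 (k=2, x=1, z=5): never hits B11=T
input #4 (k=2, x=2, z=4): never hits B11=T
input #5 (k=5, x=1, z=4): never hits B11=T
input #6 (k=3, x=0, z=4): never hits B11=T
input #7 (k=5, x=2, z=3): never hits B11=T

Answer: none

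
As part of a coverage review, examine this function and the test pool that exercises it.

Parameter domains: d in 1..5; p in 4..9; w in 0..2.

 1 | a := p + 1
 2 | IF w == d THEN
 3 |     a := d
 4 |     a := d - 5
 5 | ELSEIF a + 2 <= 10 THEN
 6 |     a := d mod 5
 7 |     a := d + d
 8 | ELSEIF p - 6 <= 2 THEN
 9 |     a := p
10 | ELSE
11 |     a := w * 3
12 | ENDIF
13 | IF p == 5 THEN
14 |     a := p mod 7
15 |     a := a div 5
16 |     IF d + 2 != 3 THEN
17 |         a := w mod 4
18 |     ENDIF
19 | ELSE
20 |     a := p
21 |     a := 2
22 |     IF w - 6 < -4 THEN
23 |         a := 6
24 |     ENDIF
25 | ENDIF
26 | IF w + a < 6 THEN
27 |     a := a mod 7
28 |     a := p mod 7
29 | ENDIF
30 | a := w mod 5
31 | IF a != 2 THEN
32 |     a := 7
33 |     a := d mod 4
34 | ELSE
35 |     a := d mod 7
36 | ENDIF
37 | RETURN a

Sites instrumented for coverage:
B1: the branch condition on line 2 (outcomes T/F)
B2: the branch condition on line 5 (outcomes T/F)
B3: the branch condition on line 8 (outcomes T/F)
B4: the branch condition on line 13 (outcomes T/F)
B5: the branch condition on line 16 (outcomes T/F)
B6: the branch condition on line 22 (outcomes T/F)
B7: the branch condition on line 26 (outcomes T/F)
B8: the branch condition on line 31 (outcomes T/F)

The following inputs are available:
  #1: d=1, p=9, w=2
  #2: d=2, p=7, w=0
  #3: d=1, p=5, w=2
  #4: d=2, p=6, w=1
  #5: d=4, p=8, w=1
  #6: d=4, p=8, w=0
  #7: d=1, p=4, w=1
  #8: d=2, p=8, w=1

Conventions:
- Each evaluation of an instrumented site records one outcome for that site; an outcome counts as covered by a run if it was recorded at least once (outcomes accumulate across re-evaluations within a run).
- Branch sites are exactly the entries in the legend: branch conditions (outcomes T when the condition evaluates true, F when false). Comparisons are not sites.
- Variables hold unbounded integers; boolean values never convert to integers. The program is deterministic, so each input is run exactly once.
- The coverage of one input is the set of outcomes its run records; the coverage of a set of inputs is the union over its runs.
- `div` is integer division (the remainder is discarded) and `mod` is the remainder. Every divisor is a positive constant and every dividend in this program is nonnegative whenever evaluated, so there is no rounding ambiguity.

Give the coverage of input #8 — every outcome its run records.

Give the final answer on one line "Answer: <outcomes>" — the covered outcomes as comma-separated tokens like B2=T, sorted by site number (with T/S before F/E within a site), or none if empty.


Event log for input #8 (d=2, p=8, w=1):
  B1->F, B2->F, B3->T, B4->F, B6->T, B7->F, B8->T
as a set, this run covers: B1=F, B2=F, B3=T, B4=F, B6=T, B7=F, B8=T
Answer: B1=F, B2=F, B3=T, B4=F, B6=T, B7=F, B8=T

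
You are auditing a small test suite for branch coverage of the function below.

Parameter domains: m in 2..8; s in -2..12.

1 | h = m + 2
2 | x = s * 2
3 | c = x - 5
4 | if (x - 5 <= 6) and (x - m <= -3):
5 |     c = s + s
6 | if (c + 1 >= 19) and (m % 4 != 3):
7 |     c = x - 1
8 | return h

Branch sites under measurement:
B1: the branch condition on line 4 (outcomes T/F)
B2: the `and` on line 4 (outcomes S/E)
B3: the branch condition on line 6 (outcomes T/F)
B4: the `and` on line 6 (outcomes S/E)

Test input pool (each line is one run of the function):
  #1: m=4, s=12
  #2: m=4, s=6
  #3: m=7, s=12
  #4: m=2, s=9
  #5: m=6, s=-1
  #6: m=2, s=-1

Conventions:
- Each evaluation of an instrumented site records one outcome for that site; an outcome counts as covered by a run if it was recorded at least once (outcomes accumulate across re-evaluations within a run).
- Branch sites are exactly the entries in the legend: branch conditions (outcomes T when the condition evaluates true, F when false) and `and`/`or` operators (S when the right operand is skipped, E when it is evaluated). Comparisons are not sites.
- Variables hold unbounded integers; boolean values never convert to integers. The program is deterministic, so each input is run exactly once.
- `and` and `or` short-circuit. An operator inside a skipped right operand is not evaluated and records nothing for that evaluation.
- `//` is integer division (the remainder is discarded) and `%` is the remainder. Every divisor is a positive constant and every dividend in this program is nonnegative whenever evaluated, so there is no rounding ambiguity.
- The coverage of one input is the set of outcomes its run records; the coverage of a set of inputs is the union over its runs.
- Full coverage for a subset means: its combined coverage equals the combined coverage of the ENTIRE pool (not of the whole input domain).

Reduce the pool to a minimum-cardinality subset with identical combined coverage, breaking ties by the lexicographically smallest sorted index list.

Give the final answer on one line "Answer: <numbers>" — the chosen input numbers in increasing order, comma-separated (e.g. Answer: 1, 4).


run #1 (m=4, s=12) runs B2->S, B1->F, B4->E, B3->T; records B1=F, B2=S, B3=T, B4=E
run #2 (m=4, s=6) runs B2->S, B1->F, B4->S, B3->F; records B1=F, B2=S, B3=F, B4=S
run #3 (m=7, s=12) runs B2->S, B1->F, B4->E, B3->F; records B1=F, B2=S, B3=F, B4=E
run #4 (m=2, s=9) runs B2->S, B1->F, B4->S, B3->F; records B1=F, B2=S, B3=F, B4=S
run #5 (m=6, s=-1) runs B2->E, B1->T, B4->S, B3->F; records B1=T, B2=E, B3=F, B4=S
run #6 (m=2, s=-1) runs B2->E, B1->T, B4->S, B3->F; records B1=T, B2=E, B3=F, B4=S
union over all inputs: B1=T, B1=F, B2=S, B2=E, B3=T, B3=F, B4=S, B4=E (8 outcomes)
checked all size-1 subsets: none covers 8 outcomes (max 4/8)
size 2: inputs {1, 5} cover all 8 outcomes, and no lexicographically smaller subset of this size does
Answer: 1, 5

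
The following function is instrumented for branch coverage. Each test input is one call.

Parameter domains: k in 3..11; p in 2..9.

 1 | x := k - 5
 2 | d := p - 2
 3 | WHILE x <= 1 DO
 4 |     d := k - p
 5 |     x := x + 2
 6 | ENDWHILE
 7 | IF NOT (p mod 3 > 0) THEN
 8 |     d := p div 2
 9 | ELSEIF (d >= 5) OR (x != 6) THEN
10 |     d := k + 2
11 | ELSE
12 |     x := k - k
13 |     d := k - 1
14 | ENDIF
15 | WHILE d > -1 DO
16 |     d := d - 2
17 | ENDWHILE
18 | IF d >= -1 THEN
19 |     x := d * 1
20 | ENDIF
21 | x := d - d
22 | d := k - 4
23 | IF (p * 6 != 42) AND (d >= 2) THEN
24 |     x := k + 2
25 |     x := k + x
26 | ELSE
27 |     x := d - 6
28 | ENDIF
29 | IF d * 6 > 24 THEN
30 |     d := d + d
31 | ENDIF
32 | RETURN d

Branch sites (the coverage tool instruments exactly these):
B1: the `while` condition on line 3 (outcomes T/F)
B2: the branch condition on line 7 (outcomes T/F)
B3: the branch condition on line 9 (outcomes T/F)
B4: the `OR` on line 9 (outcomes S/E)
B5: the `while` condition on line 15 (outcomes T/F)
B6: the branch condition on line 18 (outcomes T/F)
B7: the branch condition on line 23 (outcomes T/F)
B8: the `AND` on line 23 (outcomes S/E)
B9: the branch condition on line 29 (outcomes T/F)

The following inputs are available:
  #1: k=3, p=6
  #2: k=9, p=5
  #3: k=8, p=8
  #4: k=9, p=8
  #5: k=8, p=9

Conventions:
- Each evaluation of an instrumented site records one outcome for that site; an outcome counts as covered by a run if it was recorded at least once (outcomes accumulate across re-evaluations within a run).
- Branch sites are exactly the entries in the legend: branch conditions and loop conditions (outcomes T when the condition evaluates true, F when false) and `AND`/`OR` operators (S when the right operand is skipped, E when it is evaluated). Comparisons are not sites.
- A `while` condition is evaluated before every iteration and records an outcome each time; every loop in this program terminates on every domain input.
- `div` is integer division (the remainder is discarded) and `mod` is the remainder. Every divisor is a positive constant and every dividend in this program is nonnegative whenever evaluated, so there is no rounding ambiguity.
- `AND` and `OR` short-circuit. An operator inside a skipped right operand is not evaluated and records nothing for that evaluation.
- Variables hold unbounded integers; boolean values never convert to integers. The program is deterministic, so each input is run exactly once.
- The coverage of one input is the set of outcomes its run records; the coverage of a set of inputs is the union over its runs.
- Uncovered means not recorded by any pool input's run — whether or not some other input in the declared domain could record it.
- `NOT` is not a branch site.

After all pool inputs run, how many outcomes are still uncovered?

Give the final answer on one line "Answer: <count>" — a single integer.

input #1, k=3, p=6: outcomes B1=T, B1=F, B2=T, B5=T, B5=F, B6=T, B7=F, B8=E, B9=F
input #2, k=9, p=5: outcomes B1=F, B2=F, B3=T, B4=E, B5=T, B5=F, B6=T, B7=T, B8=E, B9=T
input #3, k=8, p=8: outcomes B1=F, B2=F, B3=T, B4=S, B5=T, B5=F, B6=F, B7=T, B8=E, B9=F
input #4, k=9, p=8: outcomes B1=F, B2=F, B3=T, B4=S, B5=T, B5=F, B6=T, B7=T, B8=E, B9=T
input #5, k=8, p=9: outcomes B1=F, B2=T, B5=T, B5=F, B6=F, B7=T, B8=E, B9=F
union over the pool: B1=T, B1=F, B2=T, B2=F, B3=T, B4=S, B4=E, B5=T, B5=F, B6=T, B6=F, B7=T, B7=F, B8=E, B9=T, B9=F
uncovered (2 of 18): B3=F, B8=S

Answer: 2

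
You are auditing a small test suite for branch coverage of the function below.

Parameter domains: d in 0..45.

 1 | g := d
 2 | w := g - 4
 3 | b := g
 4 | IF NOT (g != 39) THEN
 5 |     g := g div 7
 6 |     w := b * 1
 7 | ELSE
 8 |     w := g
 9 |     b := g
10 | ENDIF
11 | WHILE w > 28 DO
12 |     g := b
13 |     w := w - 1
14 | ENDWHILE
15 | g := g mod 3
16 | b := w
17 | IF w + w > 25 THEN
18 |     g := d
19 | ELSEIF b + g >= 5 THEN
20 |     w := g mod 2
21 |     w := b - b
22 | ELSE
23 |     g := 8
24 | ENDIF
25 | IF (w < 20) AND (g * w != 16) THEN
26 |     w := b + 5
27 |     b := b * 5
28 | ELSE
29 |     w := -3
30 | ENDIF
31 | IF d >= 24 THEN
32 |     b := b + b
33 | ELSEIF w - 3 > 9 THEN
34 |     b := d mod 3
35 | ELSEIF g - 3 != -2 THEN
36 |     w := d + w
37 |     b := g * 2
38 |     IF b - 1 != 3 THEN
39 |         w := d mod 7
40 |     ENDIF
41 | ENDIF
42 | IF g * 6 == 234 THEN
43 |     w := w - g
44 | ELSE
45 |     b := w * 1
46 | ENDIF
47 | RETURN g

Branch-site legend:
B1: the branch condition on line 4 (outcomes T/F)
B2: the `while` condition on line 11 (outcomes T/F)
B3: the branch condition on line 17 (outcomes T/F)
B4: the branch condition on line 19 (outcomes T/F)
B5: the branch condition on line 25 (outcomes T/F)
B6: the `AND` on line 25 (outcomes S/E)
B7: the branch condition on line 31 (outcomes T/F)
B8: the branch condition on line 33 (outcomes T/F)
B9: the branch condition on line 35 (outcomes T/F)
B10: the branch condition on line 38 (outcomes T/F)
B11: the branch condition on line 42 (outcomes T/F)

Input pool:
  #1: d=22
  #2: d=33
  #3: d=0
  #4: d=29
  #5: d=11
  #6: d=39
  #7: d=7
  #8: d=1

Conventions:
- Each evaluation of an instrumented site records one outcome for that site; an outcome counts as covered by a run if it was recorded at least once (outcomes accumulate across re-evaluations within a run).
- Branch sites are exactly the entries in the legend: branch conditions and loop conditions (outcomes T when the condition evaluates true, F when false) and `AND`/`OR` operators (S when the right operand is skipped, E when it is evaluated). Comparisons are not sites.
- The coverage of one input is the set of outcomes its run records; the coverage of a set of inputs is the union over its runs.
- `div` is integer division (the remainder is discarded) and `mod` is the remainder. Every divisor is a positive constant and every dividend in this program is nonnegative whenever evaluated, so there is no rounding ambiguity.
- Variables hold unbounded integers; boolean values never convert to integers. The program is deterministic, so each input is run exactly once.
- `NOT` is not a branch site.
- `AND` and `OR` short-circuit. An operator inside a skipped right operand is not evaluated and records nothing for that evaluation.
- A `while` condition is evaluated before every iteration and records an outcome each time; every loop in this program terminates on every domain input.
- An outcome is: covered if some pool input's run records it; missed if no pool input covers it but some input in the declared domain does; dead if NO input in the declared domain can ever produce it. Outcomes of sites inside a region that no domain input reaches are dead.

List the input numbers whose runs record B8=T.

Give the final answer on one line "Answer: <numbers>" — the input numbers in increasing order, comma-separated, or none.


input #1 (d=22): does not produce B8=T
input #2 (d=33): does not produce B8=T
input #3 (d=0): does not produce B8=T
input #4 (d=29): does not produce B8=T
input #5 (d=11): produces B8=T
input #6 (d=39): does not produce B8=T
input #7 (d=7): does not produce B8=T
input #8 (d=1): does not produce B8=T
Answer: 5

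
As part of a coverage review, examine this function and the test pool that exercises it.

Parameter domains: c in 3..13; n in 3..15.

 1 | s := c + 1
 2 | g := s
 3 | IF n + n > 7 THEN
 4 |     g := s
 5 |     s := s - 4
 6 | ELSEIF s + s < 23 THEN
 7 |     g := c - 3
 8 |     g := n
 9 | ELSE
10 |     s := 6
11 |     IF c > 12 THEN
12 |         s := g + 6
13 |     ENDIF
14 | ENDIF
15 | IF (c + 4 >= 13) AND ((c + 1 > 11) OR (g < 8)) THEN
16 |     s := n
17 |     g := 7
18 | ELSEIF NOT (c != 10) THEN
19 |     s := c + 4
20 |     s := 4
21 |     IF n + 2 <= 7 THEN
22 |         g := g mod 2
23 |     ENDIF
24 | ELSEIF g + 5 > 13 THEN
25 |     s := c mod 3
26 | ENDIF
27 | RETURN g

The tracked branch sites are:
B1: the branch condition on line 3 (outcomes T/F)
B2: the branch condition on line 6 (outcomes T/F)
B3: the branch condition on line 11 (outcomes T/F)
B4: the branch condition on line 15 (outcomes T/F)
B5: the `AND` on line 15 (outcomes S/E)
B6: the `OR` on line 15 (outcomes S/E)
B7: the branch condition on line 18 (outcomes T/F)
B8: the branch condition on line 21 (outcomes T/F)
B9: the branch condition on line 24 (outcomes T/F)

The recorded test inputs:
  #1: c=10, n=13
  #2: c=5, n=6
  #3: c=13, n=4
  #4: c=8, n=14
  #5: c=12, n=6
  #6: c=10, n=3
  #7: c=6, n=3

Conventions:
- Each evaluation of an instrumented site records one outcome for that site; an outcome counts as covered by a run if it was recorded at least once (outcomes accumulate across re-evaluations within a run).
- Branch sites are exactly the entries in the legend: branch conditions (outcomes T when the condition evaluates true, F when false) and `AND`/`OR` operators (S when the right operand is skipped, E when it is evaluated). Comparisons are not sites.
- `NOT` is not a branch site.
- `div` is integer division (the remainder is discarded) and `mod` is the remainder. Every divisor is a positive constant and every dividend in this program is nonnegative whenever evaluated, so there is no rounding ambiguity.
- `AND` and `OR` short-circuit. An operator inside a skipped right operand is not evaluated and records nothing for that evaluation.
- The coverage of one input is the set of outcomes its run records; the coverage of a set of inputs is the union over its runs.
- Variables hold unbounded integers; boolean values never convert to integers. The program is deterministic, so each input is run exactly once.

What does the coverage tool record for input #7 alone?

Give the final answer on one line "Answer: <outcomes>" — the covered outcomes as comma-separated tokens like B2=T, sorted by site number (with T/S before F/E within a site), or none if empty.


Event log for input #7 (c=6, n=3):
  B1->F, B2->T, B5->S, B4->F, B7->F, B9->F
as a set, this run covers: B1=F, B2=T, B4=F, B5=S, B7=F, B9=F
Answer: B1=F, B2=T, B4=F, B5=S, B7=F, B9=F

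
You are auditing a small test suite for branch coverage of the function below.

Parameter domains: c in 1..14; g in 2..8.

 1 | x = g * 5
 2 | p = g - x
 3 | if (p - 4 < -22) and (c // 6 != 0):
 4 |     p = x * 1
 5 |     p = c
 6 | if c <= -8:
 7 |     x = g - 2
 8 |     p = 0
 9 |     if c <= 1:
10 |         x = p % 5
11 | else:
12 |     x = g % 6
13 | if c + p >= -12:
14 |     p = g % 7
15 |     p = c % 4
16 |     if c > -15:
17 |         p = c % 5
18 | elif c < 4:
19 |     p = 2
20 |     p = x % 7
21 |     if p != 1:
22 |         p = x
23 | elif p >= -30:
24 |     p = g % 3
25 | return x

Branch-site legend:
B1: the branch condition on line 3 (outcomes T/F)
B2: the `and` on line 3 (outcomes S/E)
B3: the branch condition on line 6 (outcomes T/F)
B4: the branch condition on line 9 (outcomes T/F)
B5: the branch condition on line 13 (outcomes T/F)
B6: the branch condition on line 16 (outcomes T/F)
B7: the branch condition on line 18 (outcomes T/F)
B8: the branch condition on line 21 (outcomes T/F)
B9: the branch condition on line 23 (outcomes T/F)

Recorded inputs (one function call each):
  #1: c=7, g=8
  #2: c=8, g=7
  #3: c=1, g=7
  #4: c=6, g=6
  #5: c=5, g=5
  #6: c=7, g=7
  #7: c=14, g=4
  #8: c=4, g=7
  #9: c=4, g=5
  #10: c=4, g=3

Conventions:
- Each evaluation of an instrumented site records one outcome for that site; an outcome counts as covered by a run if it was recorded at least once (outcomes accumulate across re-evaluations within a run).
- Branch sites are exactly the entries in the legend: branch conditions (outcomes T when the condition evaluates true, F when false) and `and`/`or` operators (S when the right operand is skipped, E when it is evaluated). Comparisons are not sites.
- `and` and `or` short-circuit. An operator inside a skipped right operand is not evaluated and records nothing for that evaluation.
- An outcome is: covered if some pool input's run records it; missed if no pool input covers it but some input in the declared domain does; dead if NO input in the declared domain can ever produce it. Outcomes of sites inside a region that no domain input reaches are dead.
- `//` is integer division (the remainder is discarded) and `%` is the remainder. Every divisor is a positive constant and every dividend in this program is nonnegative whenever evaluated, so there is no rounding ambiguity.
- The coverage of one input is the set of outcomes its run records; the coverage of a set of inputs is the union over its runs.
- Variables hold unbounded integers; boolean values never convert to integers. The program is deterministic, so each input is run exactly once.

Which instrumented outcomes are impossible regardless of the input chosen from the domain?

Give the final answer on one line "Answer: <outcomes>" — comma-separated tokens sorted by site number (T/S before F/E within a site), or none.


checking every outcome against all 98 domain inputs:
  B3=T: zero occurrences over every domain input -> dead
  B4=T: zero occurrences over every domain input -> dead
  B4=F: zero occurrences over every domain input -> dead
  B6=F: zero occurrences over every domain input -> dead
  reachable outcomes have witnesses, e.g. B1=T (e.g. c=6, g=5), B1=F (e.g. c=1, g=2), B2=S (e.g. c=1, g=2), B2=E (e.g. c=1, g=5)
Answer: B3=T, B4=T, B4=F, B6=F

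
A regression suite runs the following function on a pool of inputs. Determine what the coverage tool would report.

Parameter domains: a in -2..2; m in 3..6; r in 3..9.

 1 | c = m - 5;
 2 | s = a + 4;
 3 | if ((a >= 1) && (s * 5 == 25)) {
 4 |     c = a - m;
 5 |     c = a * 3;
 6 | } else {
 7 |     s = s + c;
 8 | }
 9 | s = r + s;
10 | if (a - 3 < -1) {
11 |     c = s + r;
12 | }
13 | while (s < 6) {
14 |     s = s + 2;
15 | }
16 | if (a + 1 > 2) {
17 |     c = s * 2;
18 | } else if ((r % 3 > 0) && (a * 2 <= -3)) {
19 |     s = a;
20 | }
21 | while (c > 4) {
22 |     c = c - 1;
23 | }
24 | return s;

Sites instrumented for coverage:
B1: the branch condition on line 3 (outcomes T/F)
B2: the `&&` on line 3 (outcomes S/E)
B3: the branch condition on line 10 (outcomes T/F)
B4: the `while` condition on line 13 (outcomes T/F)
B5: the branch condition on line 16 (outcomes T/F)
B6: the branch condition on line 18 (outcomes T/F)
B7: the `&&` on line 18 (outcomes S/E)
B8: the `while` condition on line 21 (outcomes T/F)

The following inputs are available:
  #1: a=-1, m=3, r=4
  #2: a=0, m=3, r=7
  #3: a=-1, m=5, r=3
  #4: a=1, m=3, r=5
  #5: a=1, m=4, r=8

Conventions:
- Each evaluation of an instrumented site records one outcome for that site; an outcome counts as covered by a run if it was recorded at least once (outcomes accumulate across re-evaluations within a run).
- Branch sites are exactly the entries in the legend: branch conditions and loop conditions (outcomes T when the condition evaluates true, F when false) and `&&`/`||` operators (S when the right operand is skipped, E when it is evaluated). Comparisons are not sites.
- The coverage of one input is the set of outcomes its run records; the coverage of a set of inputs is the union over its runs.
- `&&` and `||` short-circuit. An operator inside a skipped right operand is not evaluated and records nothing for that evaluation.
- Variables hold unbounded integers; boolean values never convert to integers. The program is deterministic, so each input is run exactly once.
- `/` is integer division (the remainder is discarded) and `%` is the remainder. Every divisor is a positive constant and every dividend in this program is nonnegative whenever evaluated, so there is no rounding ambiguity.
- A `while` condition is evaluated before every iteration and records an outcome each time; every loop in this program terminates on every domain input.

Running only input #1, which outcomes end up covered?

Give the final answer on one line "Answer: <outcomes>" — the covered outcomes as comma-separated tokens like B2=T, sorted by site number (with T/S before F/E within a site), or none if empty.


Event log for input #1 (a=-1, m=3, r=4):
  B2->S, B1->F, B3->T, B4->T, B4->F, B5->F, B7->E, B6->F, B8->T, B8->T
  B8->T, B8->T, B8->T, B8->F
collecting distinct outcomes: B1=F, B2=S, B3=T, B4=T, B4=F, B5=F, B6=F, B7=E, B8=T, B8=F
Answer: B1=F, B2=S, B3=T, B4=T, B4=F, B5=F, B6=F, B7=E, B8=T, B8=F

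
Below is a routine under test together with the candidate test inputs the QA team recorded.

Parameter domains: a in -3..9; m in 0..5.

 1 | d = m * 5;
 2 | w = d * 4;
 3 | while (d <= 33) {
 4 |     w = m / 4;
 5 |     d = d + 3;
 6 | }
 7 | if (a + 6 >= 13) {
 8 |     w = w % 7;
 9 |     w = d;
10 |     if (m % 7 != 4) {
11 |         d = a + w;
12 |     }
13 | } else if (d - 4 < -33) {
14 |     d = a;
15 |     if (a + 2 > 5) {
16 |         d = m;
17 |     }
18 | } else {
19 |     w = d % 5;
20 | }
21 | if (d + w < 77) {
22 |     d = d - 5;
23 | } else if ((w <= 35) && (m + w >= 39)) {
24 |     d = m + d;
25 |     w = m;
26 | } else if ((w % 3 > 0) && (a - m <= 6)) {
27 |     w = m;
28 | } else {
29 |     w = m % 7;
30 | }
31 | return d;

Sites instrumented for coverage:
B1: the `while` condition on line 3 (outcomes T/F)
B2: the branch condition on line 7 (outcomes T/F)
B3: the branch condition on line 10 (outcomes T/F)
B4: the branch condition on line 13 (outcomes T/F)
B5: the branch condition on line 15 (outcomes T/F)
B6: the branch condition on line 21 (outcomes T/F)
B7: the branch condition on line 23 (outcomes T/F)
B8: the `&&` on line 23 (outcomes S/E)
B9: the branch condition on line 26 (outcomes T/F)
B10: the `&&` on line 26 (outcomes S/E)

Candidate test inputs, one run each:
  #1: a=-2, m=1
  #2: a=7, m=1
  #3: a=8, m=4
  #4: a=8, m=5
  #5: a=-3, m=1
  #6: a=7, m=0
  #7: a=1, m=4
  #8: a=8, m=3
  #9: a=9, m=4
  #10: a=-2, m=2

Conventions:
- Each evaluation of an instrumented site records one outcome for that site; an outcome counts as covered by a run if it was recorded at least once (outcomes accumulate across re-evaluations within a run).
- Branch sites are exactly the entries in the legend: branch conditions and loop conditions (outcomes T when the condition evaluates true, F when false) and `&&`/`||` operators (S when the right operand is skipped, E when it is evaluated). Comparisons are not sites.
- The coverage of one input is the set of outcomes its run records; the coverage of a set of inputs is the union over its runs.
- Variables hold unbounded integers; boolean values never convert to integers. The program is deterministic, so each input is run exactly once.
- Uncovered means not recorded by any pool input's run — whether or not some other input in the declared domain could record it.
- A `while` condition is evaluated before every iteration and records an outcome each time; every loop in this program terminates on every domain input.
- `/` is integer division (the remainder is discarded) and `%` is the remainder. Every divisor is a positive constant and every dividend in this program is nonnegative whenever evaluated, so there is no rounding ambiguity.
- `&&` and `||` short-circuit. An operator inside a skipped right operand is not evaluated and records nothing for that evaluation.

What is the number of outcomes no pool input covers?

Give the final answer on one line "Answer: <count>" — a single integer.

input #1 (a=-2, m=1): events B1->T, B1->T, B1->T, B1->T, B1->T, B1->T, B1->T, B1->T, B1->T, B1->T, B1->F, B2->F, B4->F, B6->T; covers B1=T, B1=F, B2=F, B4=F, B6=T
input #2 (a=7, m=1): events B1->T, B1->T, B1->T, B1->T, B1->T, B1->T, B1->T, B1->T, B1->T, B1->T, B1->F, B2->T, B3->T, B6->F, ...; covers B1=T, B1=F, B2=T, B3=T, B6=F, B7=F, B8=E, B9=T, B10=E
input #3 (a=8, m=4): events B1->T, B1->T, B1->T, B1->T, B1->T, B1->F, B2->T, B3->F, B6->T; covers B1=T, B1=F, B2=T, B3=F, B6=T
input #4 (a=8, m=5): events B1->T, B1->T, B1->T, B1->F, B2->T, B3->T, B6->T; covers B1=T, B1=F, B2=T, B3=T, B6=T
input #5 (a=-3, m=1): events B1->T, B1->T, B1->T, B1->T, B1->T, B1->T, B1->T, B1->T, B1->T, B1->T, B1->F, B2->F, B4->F, B6->T; covers B1=T, B1=F, B2=F, B4=F, B6=T
input #6 (a=7, m=0): events B1->T, B1->T, B1->T, B1->T, B1->T, B1->T, B1->T, B1->T, B1->T, B1->T, B1->T, B1->T, B1->F, B2->T, ...; covers B1=T, B1=F, B2=T, B3=T, B6=F, B7=F, B8=S, B9=F, B10=S
input #7 (a=1, m=4): events B1->T, B1->T, B1->T, B1->T, B1->T, B1->F, B2->F, B4->F, B6->T; covers B1=T, B1=F, B2=F, B4=F, B6=T
input #8 (a=8, m=3): events B1->T, B1->T, B1->T, B1->T, B1->T, B1->T, B1->T, B1->F, B2->T, B3->T, B6->F, B8->S, B7->F, B10->S, ...; covers B1=T, B1=F, B2=T, B3=T, B6=F, B7=F, B8=S, B9=F, B10=S
input #9 (a=9, m=4): events B1->T, B1->T, B1->T, B1->T, B1->T, B1->F, B2->T, B3->F, B6->T; covers B1=T, B1=F, B2=T, B3=F, B6=T
input #10 (a=-2, m=2): events B1->T, B1->T, B1->T, B1->T, B1->T, B1->T, B1->T, B1->T, B1->F, B2->F, B4->F, B6->T; covers B1=T, B1=F, B2=F, B4=F, B6=T
union over the pool: B1=T, B1=F, B2=T, B2=F, B3=T, B3=F, B4=F, B6=T, B6=F, B7=F, B8=S, B8=E, B9=T, B9=F, B10=S, B10=E
uncovered (4 of 20): B4=T, B5=T, B5=F, B7=T

Answer: 4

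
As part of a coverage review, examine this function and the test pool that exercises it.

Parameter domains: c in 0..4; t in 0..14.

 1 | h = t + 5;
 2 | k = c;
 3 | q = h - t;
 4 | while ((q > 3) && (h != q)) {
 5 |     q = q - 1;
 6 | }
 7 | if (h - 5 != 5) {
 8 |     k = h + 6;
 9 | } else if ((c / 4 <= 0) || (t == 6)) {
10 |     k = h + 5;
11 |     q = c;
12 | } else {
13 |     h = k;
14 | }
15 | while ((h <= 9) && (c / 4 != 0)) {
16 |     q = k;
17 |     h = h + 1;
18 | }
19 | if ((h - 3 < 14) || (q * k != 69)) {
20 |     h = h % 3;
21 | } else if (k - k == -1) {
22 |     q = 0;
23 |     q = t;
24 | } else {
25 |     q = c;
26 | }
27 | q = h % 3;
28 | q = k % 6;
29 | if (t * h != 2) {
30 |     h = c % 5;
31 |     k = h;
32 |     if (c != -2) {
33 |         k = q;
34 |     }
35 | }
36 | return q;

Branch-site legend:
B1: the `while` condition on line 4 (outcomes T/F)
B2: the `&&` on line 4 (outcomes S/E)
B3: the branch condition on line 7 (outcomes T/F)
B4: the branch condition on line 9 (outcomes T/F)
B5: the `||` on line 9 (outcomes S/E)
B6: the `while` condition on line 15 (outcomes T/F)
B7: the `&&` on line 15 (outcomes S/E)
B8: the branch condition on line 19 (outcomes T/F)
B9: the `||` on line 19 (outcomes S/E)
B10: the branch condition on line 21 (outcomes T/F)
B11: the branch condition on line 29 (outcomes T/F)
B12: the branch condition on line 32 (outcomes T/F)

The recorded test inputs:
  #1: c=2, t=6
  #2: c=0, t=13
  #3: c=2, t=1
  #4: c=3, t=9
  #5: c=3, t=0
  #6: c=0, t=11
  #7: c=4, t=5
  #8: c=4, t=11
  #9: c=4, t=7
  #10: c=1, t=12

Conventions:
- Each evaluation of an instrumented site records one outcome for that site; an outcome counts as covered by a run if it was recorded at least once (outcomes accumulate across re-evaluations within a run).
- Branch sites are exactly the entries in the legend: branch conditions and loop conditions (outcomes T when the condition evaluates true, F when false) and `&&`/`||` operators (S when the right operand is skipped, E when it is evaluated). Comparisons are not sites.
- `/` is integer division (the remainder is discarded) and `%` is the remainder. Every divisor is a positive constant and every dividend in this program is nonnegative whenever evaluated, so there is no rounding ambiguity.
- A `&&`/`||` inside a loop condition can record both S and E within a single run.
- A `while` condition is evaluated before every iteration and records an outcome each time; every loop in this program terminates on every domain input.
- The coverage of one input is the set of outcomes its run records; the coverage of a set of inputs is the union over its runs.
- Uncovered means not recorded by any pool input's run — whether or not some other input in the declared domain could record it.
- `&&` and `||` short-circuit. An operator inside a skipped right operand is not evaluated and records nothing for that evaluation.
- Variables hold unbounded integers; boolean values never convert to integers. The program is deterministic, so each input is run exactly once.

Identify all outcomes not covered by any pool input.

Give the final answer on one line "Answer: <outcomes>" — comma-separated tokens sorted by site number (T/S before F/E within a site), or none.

input #1 (c=2, t=6): events B2->E, B1->T, B2->E, B1->T, B2->S, B1->F, B3->T, B7->S, B6->F, B9->S, B8->T, B11->T, B12->T; covers B1=T, B1=F, B2=S, B2=E, B3=T, B6=F, B7=S, B8=T, B9=S, B11=T, B12=T
input #2 (c=0, t=13): events B2->E, B1->T, B2->E, B1->T, B2->S, B1->F, B3->T, B7->S, B6->F, B9->E, B8->T, B11->T, B12->T; covers B1=T, B1=F, B2=S, B2=E, B3=T, B6=F, B7=S, B8=T, B9=E, B11=T, B12=T
input #3 (c=2, t=1): events B2->E, B1->T, B2->E, B1->T, B2->S, B1->F, B3->T, B7->E, B6->F, B9->S, B8->T, B11->T, B12->T; covers B1=T, B1=F, B2=S, B2=E, B3=T, B6=F, B7=E, B8=T, B9=S, B11=T, B12=T
input #4 (c=3, t=9): events B2->E, B1->T, B2->E, B1->T, B2->S, B1->F, B3->T, B7->S, B6->F, B9->S, B8->T, B11->T, B12->T; covers B1=T, B1=F, B2=S, B2=E, B3=T, B6=F, B7=S, B8=T, B9=S, B11=T, B12=T
input #5 (c=3, t=0): events B2->E, B1->F, B3->T, B7->E, B6->F, B9->S, B8->T, B11->T, B12->T; covers B1=F, B2=E, B3=T, B6=F, B7=E, B8=T, B9=S, B11=T, B12=T
input #6 (c=0, t=11): events B2->E, B1->T, B2->E, B1->T, B2->S, B1->F, B3->T, B7->S, B6->F, B9->S, B8->T, B11->T, B12->T; covers B1=T, B1=F, B2=S, B2=E, B3=T, B6=F, B7=S, B8=T, B9=S, B11=T, B12=T
input #7 (c=4, t=5): events B2->E, B1->T, B2->E, B1->T, B2->S, B1->F, B3->F, B5->E, B4->F, B7->E, B6->T, B7->E, B6->T, B7->E, ...; covers B1=T, B1=F, B2=S, B2=E, B3=F, B4=F, B5=E, B6=T, B6=F, B7=S, B7=E, B8=T, B9=S, B11=T, B12=T
input #8 (c=4, t=11): events B2->E, B1->T, B2->E, B1->T, B2->S, B1->F, B3->T, B7->S, B6->F, B9->S, B8->T, B11->T, B12->T; covers B1=T, B1=F, B2=S, B2=E, B3=T, B6=F, B7=S, B8=T, B9=S, B11=T, B12=T
input #9 (c=4, t=7): events B2->E, B1->T, B2->E, B1->T, B2->S, B1->F, B3->T, B7->S, B6->F, B9->S, B8->T, B11->T, B12->T; covers B1=T, B1=F, B2=S, B2=E, B3=T, B6=F, B7=S, B8=T, B9=S, B11=T, B12=T
input #10 (c=1, t=12): events B2->E, B1->T, B2->E, B1->T, B2->S, B1->F, B3->T, B7->S, B6->F, B9->E, B8->F, B10->F, B11->T, B12->T; covers B1=T, B1=F, B2=S, B2=E, B3=T, B6=F, B7=S, B8=F, B9=E, B10=F, B11=T, B12=T
union over the pool: B1=T, B1=F, B2=S, B2=E, B3=T, B3=F, B4=F, B5=E, B6=T, B6=F, B7=S, B7=E, B8=T, B8=F, B9=S, B9=E, B10=F, B11=T, B12=T
uncovered (5 of 24): B4=T, B5=S, B10=T, B11=F, B12=F

Answer: B4=T, B5=S, B10=T, B11=F, B12=F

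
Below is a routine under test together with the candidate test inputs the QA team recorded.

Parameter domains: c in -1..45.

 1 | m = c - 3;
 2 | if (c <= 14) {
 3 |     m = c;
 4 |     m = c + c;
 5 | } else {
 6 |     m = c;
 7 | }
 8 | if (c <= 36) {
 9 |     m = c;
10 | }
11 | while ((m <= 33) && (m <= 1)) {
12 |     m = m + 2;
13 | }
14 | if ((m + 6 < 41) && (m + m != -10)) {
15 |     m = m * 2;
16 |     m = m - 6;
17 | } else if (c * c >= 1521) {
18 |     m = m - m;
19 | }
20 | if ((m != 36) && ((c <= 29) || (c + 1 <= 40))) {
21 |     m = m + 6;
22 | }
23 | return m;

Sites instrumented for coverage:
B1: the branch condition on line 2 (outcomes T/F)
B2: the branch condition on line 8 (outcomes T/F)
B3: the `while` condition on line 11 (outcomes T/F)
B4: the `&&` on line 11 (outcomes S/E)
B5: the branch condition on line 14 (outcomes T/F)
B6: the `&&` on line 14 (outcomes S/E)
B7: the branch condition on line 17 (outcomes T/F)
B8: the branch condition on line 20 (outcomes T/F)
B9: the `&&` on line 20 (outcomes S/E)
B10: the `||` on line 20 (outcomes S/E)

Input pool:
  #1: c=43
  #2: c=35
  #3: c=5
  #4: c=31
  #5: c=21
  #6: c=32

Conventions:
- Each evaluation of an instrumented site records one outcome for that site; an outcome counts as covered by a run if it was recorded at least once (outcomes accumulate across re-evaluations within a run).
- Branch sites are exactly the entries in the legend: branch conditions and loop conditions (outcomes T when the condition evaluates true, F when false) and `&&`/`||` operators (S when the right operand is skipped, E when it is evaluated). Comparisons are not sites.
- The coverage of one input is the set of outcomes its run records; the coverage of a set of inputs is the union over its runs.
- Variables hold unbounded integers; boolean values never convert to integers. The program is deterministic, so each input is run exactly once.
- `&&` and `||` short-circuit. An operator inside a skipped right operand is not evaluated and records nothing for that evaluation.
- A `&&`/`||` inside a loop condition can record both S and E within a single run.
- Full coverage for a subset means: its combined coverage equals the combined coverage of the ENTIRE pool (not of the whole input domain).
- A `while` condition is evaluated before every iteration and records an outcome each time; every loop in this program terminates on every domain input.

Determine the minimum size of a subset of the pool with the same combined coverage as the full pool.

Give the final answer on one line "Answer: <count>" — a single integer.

input #1, c=43: events B1->F, B2->F, B4->S, B3->F, B6->S, B5->F, B7->T, B9->E, B10->E, B8->F; outcomes B1=F, B2=F, B3=F, B4=S, B5=F, B6=S, B7=T, B8=F, B9=E, B10=E
input #2, c=35: events B1->F, B2->T, B4->S, B3->F, B6->S, B5->F, B7->F, B9->E, B10->E, B8->T; outcomes B1=F, B2=T, B3=F, B4=S, B5=F, B6=S, B7=F, B8=T, B9=E, B10=E
input #3, c=5: events B1->T, B2->T, B4->E, B3->F, B6->E, B5->T, B9->E, B10->S, B8->T; outcomes B1=T, B2=T, B3=F, B4=E, B5=T, B6=E, B8=T, B9=E, B10=S
input #4, c=31: events B1->F, B2->T, B4->E, B3->F, B6->E, B5->T, B9->E, B10->E, B8->T; outcomes B1=F, B2=T, B3=F, B4=E, B5=T, B6=E, B8=T, B9=E, B10=E
input #5, c=21: events B1->F, B2->T, B4->E, B3->F, B6->E, B5->T, B9->S, B8->F; outcomes B1=F, B2=T, B3=F, B4=E, B5=T, B6=E, B8=F, B9=S
input #6, c=32: events B1->F, B2->T, B4->E, B3->F, B6->E, B5->T, B9->E, B10->E, B8->T; outcomes B1=F, B2=T, B3=F, B4=E, B5=T, B6=E, B8=T, B9=E, B10=E
pool-wide coverage (19 outcomes): B1=T, B1=F, B2=T, B2=F, B3=F, B4=S, B4=E, B5=T, B5=F, B6=S, B6=E, B7=T, B7=F, B8=T, B8=F, B9=S, B9=E, B10=S, B10=E
checked all size-1 subsets: none covers 19 outcomes (max 10/19)
checked all size-2 subsets: none covers 19 outcomes (max 17/19)
checked all size-3 subsets: none covers 19 outcomes (max 18/19)
size 4: inputs {1, 2, 3, 5} cover all 19 outcomes, and no lexicographically smaller subset of this size does

Answer: 4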